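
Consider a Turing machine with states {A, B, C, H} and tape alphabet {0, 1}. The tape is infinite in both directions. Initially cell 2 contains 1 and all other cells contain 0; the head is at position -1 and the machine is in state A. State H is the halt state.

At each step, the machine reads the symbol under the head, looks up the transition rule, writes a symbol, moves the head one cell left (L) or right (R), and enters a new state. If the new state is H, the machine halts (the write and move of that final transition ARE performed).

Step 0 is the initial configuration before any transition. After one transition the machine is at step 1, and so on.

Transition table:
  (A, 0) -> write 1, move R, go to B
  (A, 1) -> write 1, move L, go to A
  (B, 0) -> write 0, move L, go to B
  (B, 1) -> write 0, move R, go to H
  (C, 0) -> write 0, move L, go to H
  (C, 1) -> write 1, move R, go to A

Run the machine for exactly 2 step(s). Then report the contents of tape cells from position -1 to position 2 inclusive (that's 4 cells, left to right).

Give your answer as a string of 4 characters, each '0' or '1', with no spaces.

Answer: 1001

Derivation:
Step 1: in state A at pos -1, read 0 -> (A,0)->write 1,move R,goto B. Now: state=B, head=0, tape[-2..3]=010010 (head:   ^)
Step 2: in state B at pos 0, read 0 -> (B,0)->write 0,move L,goto B. Now: state=B, head=-1, tape[-2..3]=010010 (head:  ^)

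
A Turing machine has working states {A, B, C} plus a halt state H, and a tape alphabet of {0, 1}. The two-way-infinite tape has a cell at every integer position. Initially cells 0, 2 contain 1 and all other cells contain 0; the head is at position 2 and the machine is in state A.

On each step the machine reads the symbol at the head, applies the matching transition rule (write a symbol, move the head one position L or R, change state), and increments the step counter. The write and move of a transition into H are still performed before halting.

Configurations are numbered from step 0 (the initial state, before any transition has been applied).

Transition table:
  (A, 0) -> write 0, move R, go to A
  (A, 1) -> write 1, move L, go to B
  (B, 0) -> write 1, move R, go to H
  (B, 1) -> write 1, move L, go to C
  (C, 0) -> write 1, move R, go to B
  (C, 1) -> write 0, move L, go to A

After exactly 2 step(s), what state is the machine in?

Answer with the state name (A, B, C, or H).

Answer: H

Derivation:
Step 1: in state A at pos 2, read 1 -> (A,1)->write 1,move L,goto B. Now: state=B, head=1, tape[-1..3]=01010 (head:   ^)
Step 2: in state B at pos 1, read 0 -> (B,0)->write 1,move R,goto H. Now: state=H, head=2, tape[-1..3]=01110 (head:    ^)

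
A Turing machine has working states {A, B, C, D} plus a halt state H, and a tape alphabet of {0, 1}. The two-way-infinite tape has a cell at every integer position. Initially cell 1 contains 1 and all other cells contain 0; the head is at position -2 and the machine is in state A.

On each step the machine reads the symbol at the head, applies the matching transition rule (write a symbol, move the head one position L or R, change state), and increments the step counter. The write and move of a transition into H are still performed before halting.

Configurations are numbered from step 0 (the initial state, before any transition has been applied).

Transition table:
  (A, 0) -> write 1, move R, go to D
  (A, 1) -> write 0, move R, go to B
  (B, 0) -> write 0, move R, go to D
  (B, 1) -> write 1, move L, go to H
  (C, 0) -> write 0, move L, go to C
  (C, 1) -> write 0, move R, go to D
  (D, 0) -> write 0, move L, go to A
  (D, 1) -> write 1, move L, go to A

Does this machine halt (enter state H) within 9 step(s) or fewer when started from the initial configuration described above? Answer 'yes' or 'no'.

Answer: no

Derivation:
Step 1: in state A at pos -2, read 0 -> (A,0)->write 1,move R,goto D. Now: state=D, head=-1, tape[-3..2]=010010 (head:   ^)
Step 2: in state D at pos -1, read 0 -> (D,0)->write 0,move L,goto A. Now: state=A, head=-2, tape[-3..2]=010010 (head:  ^)
Step 3: in state A at pos -2, read 1 -> (A,1)->write 0,move R,goto B. Now: state=B, head=-1, tape[-3..2]=000010 (head:   ^)
Step 4: in state B at pos -1, read 0 -> (B,0)->write 0,move R,goto D. Now: state=D, head=0, tape[-3..2]=000010 (head:    ^)
Step 5: in state D at pos 0, read 0 -> (D,0)->write 0,move L,goto A. Now: state=A, head=-1, tape[-3..2]=000010 (head:   ^)
Step 6: in state A at pos -1, read 0 -> (A,0)->write 1,move R,goto D. Now: state=D, head=0, tape[-3..2]=001010 (head:    ^)
Step 7: in state D at pos 0, read 0 -> (D,0)->write 0,move L,goto A. Now: state=A, head=-1, tape[-3..2]=001010 (head:   ^)
Step 8: in state A at pos -1, read 1 -> (A,1)->write 0,move R,goto B. Now: state=B, head=0, tape[-3..2]=000010 (head:    ^)
Step 9: in state B at pos 0, read 0 -> (B,0)->write 0,move R,goto D. Now: state=D, head=1, tape[-3..2]=000010 (head:     ^)
After 9 step(s): state = D (not H) -> not halted within 9 -> no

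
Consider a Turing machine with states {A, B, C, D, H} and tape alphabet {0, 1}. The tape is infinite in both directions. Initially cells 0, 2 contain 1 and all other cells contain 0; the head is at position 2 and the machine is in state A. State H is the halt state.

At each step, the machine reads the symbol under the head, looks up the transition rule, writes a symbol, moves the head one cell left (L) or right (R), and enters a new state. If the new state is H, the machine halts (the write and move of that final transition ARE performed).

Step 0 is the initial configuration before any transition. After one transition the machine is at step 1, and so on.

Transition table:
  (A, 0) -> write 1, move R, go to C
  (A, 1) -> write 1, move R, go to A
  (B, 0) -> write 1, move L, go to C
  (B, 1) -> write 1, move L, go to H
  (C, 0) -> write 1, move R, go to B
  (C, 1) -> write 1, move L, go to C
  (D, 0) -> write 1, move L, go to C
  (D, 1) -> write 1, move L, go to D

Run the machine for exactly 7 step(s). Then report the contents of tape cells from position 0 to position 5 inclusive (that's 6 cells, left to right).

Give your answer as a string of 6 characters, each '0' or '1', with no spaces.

Answer: 101111

Derivation:
Step 1: in state A at pos 2, read 1 -> (A,1)->write 1,move R,goto A. Now: state=A, head=3, tape[-1..4]=010100 (head:     ^)
Step 2: in state A at pos 3, read 0 -> (A,0)->write 1,move R,goto C. Now: state=C, head=4, tape[-1..5]=0101100 (head:      ^)
Step 3: in state C at pos 4, read 0 -> (C,0)->write 1,move R,goto B. Now: state=B, head=5, tape[-1..6]=01011100 (head:       ^)
Step 4: in state B at pos 5, read 0 -> (B,0)->write 1,move L,goto C. Now: state=C, head=4, tape[-1..6]=01011110 (head:      ^)
Step 5: in state C at pos 4, read 1 -> (C,1)->write 1,move L,goto C. Now: state=C, head=3, tape[-1..6]=01011110 (head:     ^)
Step 6: in state C at pos 3, read 1 -> (C,1)->write 1,move L,goto C. Now: state=C, head=2, tape[-1..6]=01011110 (head:    ^)
Step 7: in state C at pos 2, read 1 -> (C,1)->write 1,move L,goto C. Now: state=C, head=1, tape[-1..6]=01011110 (head:   ^)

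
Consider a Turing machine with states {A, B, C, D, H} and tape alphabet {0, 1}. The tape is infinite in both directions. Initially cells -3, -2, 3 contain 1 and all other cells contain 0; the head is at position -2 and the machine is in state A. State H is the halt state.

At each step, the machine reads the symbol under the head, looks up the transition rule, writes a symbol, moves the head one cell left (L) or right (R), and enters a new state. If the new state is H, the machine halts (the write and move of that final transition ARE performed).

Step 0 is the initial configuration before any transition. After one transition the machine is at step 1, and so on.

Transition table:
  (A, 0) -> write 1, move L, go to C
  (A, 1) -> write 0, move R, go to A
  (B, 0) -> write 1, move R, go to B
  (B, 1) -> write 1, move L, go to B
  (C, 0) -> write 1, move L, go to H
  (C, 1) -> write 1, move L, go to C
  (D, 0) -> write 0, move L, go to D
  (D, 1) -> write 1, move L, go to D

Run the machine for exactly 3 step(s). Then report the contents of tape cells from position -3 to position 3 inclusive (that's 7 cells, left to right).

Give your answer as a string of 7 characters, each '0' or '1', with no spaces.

Step 1: in state A at pos -2, read 1 -> (A,1)->write 0,move R,goto A. Now: state=A, head=-1, tape[-4..4]=010000010 (head:    ^)
Step 2: in state A at pos -1, read 0 -> (A,0)->write 1,move L,goto C. Now: state=C, head=-2, tape[-4..4]=010100010 (head:   ^)
Step 3: in state C at pos -2, read 0 -> (C,0)->write 1,move L,goto H. Now: state=H, head=-3, tape[-4..4]=011100010 (head:  ^)

Answer: 1110001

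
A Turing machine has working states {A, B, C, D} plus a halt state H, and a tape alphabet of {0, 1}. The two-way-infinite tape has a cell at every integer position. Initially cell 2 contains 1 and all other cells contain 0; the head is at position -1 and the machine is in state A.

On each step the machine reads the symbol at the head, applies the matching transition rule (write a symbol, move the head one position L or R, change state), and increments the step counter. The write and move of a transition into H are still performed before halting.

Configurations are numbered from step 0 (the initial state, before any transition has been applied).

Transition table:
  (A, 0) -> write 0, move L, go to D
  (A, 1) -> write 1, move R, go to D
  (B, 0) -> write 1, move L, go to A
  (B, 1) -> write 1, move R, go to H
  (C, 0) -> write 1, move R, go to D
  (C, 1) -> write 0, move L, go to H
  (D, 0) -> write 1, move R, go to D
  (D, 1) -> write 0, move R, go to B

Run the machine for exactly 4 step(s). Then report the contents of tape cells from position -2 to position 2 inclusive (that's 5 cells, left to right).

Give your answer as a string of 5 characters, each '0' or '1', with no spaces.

Answer: 11101

Derivation:
Step 1: in state A at pos -1, read 0 -> (A,0)->write 0,move L,goto D. Now: state=D, head=-2, tape[-3..3]=0000010 (head:  ^)
Step 2: in state D at pos -2, read 0 -> (D,0)->write 1,move R,goto D. Now: state=D, head=-1, tape[-3..3]=0100010 (head:   ^)
Step 3: in state D at pos -1, read 0 -> (D,0)->write 1,move R,goto D. Now: state=D, head=0, tape[-3..3]=0110010 (head:    ^)
Step 4: in state D at pos 0, read 0 -> (D,0)->write 1,move R,goto D. Now: state=D, head=1, tape[-3..3]=0111010 (head:     ^)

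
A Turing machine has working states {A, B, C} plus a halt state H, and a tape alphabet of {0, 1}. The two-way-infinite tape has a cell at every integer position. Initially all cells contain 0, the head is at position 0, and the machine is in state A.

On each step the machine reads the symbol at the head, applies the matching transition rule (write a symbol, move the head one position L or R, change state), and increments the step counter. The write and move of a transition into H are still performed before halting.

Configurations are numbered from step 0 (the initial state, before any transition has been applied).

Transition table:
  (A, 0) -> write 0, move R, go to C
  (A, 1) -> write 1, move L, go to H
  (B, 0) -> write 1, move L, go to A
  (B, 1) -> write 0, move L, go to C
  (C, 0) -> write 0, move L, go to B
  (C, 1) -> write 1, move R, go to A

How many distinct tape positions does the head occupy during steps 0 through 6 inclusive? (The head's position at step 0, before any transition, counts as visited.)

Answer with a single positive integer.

Answer: 4

Derivation:
Step 1: in state A at pos 0, read 0 -> (A,0)->write 0,move R,goto C. Now: state=C, head=1, tape[-1..2]=0000 (head:   ^)
Step 2: in state C at pos 1, read 0 -> (C,0)->write 0,move L,goto B. Now: state=B, head=0, tape[-1..2]=0000 (head:  ^)
Step 3: in state B at pos 0, read 0 -> (B,0)->write 1,move L,goto A. Now: state=A, head=-1, tape[-2..2]=00100 (head:  ^)
Step 4: in state A at pos -1, read 0 -> (A,0)->write 0,move R,goto C. Now: state=C, head=0, tape[-2..2]=00100 (head:   ^)
Step 5: in state C at pos 0, read 1 -> (C,1)->write 1,move R,goto A. Now: state=A, head=1, tape[-2..2]=00100 (head:    ^)
Step 6: in state A at pos 1, read 0 -> (A,0)->write 0,move R,goto C. Now: state=C, head=2, tape[-2..3]=001000 (head:     ^)
Head positions at steps 0..6: starting at 0, distinct positions visited = {-1, 0, 1, 2} -> 4 position(s)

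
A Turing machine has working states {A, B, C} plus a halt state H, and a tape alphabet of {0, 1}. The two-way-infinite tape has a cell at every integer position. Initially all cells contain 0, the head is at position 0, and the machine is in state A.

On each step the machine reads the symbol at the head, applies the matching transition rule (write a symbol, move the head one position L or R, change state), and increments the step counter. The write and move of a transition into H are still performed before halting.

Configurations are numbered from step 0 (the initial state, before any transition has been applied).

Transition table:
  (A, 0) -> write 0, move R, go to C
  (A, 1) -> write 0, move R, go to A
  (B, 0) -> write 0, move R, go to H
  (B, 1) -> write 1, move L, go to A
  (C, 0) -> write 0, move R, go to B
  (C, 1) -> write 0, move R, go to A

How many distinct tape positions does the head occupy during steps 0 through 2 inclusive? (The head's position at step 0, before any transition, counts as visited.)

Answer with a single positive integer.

Step 1: in state A at pos 0, read 0 -> (A,0)->write 0,move R,goto C. Now: state=C, head=1, tape[-1..2]=0000 (head:   ^)
Step 2: in state C at pos 1, read 0 -> (C,0)->write 0,move R,goto B. Now: state=B, head=2, tape[-1..3]=00000 (head:    ^)
Head positions at steps 0..2: starting at 0, distinct positions visited = {0, 1, 2} -> 3 position(s)

Answer: 3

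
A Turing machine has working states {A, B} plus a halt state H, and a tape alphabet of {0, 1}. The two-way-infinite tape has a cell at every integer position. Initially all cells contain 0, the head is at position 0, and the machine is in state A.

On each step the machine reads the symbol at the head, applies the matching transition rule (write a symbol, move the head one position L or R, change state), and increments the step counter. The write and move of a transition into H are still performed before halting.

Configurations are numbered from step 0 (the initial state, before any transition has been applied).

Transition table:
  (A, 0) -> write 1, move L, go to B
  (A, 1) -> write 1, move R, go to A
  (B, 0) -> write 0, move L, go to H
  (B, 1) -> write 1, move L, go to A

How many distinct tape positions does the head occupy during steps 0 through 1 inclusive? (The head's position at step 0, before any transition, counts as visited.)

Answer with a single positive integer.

Answer: 2

Derivation:
Step 1: in state A at pos 0, read 0 -> (A,0)->write 1,move L,goto B. Now: state=B, head=-1, tape[-2..1]=0010 (head:  ^)
Head positions at steps 0..1: starting at 0, distinct positions visited = {-1, 0} -> 2 position(s)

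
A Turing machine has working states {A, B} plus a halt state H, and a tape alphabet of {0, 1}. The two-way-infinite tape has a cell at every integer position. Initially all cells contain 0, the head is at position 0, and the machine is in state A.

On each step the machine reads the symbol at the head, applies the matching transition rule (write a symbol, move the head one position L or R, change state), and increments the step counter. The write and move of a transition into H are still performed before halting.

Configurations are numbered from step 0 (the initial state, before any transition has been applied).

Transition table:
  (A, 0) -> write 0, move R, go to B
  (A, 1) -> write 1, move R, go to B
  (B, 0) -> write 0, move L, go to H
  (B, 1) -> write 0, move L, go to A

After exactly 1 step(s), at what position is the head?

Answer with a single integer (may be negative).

Step 1: in state A at pos 0, read 0 -> (A,0)->write 0,move R,goto B. Now: state=B, head=1, tape[-1..2]=0000 (head:   ^)

Answer: 1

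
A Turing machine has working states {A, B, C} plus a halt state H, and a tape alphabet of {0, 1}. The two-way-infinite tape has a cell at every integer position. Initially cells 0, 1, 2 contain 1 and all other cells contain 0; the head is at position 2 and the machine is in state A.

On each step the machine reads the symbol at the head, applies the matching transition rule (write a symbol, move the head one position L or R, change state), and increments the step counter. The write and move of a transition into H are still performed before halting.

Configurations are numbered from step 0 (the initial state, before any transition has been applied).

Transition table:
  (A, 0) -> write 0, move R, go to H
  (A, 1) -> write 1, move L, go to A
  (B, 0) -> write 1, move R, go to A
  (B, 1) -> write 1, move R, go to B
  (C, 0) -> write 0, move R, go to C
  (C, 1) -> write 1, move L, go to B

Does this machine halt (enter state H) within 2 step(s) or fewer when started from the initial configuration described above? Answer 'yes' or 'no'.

Answer: no

Derivation:
Step 1: in state A at pos 2, read 1 -> (A,1)->write 1,move L,goto A. Now: state=A, head=1, tape[-1..3]=01110 (head:   ^)
Step 2: in state A at pos 1, read 1 -> (A,1)->write 1,move L,goto A. Now: state=A, head=0, tape[-1..3]=01110 (head:  ^)
After 2 step(s): state = A (not H) -> not halted within 2 -> no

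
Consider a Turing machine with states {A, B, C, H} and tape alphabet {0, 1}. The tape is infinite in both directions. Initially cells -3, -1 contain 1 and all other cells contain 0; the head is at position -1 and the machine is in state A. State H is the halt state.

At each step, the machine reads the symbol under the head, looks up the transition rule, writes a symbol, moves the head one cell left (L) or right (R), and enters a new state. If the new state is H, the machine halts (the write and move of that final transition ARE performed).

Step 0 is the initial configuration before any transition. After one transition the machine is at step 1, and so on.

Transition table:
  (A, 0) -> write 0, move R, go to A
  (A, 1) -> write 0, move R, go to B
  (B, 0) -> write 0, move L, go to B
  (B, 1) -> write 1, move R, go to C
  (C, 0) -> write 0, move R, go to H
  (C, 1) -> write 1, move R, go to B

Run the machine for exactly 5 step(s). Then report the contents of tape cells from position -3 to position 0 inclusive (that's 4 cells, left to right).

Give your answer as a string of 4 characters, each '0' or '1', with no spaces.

Step 1: in state A at pos -1, read 1 -> (A,1)->write 0,move R,goto B. Now: state=B, head=0, tape[-4..1]=010000 (head:     ^)
Step 2: in state B at pos 0, read 0 -> (B,0)->write 0,move L,goto B. Now: state=B, head=-1, tape[-4..1]=010000 (head:    ^)
Step 3: in state B at pos -1, read 0 -> (B,0)->write 0,move L,goto B. Now: state=B, head=-2, tape[-4..1]=010000 (head:   ^)
Step 4: in state B at pos -2, read 0 -> (B,0)->write 0,move L,goto B. Now: state=B, head=-3, tape[-4..1]=010000 (head:  ^)
Step 5: in state B at pos -3, read 1 -> (B,1)->write 1,move R,goto C. Now: state=C, head=-2, tape[-4..1]=010000 (head:   ^)

Answer: 1000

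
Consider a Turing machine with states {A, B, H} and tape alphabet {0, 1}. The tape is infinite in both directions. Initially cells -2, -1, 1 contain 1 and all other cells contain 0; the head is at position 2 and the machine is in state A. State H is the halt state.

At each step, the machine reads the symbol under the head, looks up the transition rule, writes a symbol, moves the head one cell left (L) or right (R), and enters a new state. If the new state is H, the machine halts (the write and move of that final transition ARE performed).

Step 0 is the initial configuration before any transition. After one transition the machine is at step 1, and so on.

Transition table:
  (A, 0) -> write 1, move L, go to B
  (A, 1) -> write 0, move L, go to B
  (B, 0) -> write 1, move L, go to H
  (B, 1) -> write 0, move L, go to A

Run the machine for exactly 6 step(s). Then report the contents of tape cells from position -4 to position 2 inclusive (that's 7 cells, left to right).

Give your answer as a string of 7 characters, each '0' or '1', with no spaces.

Step 1: in state A at pos 2, read 0 -> (A,0)->write 1,move L,goto B. Now: state=B, head=1, tape[-3..3]=0110110 (head:     ^)
Step 2: in state B at pos 1, read 1 -> (B,1)->write 0,move L,goto A. Now: state=A, head=0, tape[-3..3]=0110010 (head:    ^)
Step 3: in state A at pos 0, read 0 -> (A,0)->write 1,move L,goto B. Now: state=B, head=-1, tape[-3..3]=0111010 (head:   ^)
Step 4: in state B at pos -1, read 1 -> (B,1)->write 0,move L,goto A. Now: state=A, head=-2, tape[-3..3]=0101010 (head:  ^)
Step 5: in state A at pos -2, read 1 -> (A,1)->write 0,move L,goto B. Now: state=B, head=-3, tape[-4..3]=00001010 (head:  ^)
Step 6: in state B at pos -3, read 0 -> (B,0)->write 1,move L,goto H. Now: state=H, head=-4, tape[-5..3]=001001010 (head:  ^)

Answer: 0100101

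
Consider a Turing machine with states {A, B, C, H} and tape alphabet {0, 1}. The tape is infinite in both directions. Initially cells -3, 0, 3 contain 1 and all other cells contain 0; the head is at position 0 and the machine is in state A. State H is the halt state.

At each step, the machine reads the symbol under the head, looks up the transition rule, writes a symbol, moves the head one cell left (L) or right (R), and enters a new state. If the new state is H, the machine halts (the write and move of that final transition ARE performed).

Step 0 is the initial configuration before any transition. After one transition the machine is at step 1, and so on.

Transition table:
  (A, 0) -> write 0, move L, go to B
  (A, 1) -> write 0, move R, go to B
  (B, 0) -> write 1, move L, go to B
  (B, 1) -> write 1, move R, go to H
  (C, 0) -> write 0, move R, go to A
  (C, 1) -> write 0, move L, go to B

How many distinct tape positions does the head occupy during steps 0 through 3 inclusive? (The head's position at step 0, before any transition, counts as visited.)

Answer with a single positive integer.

Step 1: in state A at pos 0, read 1 -> (A,1)->write 0,move R,goto B. Now: state=B, head=1, tape[-4..4]=010000010 (head:      ^)
Step 2: in state B at pos 1, read 0 -> (B,0)->write 1,move L,goto B. Now: state=B, head=0, tape[-4..4]=010001010 (head:     ^)
Step 3: in state B at pos 0, read 0 -> (B,0)->write 1,move L,goto B. Now: state=B, head=-1, tape[-4..4]=010011010 (head:    ^)
Head positions at steps 0..3: starting at 0, distinct positions visited = {-1, 0, 1} -> 3 position(s)

Answer: 3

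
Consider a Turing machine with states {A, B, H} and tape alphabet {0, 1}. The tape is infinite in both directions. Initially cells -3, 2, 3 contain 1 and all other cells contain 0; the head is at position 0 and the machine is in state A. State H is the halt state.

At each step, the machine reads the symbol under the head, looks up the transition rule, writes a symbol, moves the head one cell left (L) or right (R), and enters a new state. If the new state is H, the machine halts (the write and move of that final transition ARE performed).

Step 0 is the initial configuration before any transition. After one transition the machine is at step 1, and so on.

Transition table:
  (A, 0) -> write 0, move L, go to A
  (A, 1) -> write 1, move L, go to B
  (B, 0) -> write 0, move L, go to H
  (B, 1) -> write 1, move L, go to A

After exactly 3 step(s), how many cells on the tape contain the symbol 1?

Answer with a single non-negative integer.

Step 1: in state A at pos 0, read 0 -> (A,0)->write 0,move L,goto A. Now: state=A, head=-1, tape[-4..4]=010000110 (head:    ^)
Step 2: in state A at pos -1, read 0 -> (A,0)->write 0,move L,goto A. Now: state=A, head=-2, tape[-4..4]=010000110 (head:   ^)
Step 3: in state A at pos -2, read 0 -> (A,0)->write 0,move L,goto A. Now: state=A, head=-3, tape[-4..4]=010000110 (head:  ^)
Cells containing 1 after step 3: {-3, 2, 3} -> 3 cell(s)

Answer: 3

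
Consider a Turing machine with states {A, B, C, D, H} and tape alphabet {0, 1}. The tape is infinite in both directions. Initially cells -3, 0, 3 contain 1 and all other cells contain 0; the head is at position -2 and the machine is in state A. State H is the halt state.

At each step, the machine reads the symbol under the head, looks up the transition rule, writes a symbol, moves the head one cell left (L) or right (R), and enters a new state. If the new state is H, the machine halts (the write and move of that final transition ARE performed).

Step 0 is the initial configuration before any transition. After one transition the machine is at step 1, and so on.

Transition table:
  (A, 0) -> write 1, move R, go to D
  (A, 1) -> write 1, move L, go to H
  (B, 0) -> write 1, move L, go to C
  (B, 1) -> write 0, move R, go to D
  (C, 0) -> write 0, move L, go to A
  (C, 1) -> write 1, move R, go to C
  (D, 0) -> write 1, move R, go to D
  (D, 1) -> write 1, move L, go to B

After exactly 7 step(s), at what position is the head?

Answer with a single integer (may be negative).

Step 1: in state A at pos -2, read 0 -> (A,0)->write 1,move R,goto D. Now: state=D, head=-1, tape[-4..4]=011010010 (head:    ^)
Step 2: in state D at pos -1, read 0 -> (D,0)->write 1,move R,goto D. Now: state=D, head=0, tape[-4..4]=011110010 (head:     ^)
Step 3: in state D at pos 0, read 1 -> (D,1)->write 1,move L,goto B. Now: state=B, head=-1, tape[-4..4]=011110010 (head:    ^)
Step 4: in state B at pos -1, read 1 -> (B,1)->write 0,move R,goto D. Now: state=D, head=0, tape[-4..4]=011010010 (head:     ^)
Step 5: in state D at pos 0, read 1 -> (D,1)->write 1,move L,goto B. Now: state=B, head=-1, tape[-4..4]=011010010 (head:    ^)
Step 6: in state B at pos -1, read 0 -> (B,0)->write 1,move L,goto C. Now: state=C, head=-2, tape[-4..4]=011110010 (head:   ^)
Step 7: in state C at pos -2, read 1 -> (C,1)->write 1,move R,goto C. Now: state=C, head=-1, tape[-4..4]=011110010 (head:    ^)

Answer: -1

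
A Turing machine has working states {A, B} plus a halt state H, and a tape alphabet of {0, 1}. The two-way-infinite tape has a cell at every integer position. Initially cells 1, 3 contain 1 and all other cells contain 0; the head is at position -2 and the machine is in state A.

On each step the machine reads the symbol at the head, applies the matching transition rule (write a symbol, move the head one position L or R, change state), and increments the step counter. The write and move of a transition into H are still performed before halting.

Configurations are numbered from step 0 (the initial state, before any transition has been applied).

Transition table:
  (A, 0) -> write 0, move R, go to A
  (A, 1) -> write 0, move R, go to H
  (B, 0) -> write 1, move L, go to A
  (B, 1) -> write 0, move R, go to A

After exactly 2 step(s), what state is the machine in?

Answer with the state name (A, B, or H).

Answer: A

Derivation:
Step 1: in state A at pos -2, read 0 -> (A,0)->write 0,move R,goto A. Now: state=A, head=-1, tape[-3..4]=00001010 (head:   ^)
Step 2: in state A at pos -1, read 0 -> (A,0)->write 0,move R,goto A. Now: state=A, head=0, tape[-3..4]=00001010 (head:    ^)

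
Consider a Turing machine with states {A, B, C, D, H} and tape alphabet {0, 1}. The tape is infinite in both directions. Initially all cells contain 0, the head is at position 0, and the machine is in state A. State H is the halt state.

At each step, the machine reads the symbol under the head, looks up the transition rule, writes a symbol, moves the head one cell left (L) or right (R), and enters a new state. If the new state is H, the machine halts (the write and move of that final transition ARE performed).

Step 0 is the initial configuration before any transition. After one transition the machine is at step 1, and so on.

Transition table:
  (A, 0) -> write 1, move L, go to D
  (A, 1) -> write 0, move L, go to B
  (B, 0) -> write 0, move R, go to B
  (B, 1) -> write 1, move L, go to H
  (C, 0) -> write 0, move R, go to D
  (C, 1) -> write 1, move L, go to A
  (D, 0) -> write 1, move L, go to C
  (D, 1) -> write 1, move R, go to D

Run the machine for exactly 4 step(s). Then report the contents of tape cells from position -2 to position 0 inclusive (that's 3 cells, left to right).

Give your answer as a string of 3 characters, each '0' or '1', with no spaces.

Answer: 011

Derivation:
Step 1: in state A at pos 0, read 0 -> (A,0)->write 1,move L,goto D. Now: state=D, head=-1, tape[-2..1]=0010 (head:  ^)
Step 2: in state D at pos -1, read 0 -> (D,0)->write 1,move L,goto C. Now: state=C, head=-2, tape[-3..1]=00110 (head:  ^)
Step 3: in state C at pos -2, read 0 -> (C,0)->write 0,move R,goto D. Now: state=D, head=-1, tape[-3..1]=00110 (head:   ^)
Step 4: in state D at pos -1, read 1 -> (D,1)->write 1,move R,goto D. Now: state=D, head=0, tape[-3..1]=00110 (head:    ^)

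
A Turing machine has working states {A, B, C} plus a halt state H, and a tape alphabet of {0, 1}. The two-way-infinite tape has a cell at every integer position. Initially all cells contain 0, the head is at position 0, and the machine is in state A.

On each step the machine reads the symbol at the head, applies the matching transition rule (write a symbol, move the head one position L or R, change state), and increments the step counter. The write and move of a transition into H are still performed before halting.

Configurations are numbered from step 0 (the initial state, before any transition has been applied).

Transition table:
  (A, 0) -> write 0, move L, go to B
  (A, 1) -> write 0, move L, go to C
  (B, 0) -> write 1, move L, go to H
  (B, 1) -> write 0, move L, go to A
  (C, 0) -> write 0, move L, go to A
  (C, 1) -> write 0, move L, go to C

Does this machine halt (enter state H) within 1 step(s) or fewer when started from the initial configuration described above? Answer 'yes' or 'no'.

Step 1: in state A at pos 0, read 0 -> (A,0)->write 0,move L,goto B. Now: state=B, head=-1, tape[-2..1]=0000 (head:  ^)
After 1 step(s): state = B (not H) -> not halted within 1 -> no

Answer: no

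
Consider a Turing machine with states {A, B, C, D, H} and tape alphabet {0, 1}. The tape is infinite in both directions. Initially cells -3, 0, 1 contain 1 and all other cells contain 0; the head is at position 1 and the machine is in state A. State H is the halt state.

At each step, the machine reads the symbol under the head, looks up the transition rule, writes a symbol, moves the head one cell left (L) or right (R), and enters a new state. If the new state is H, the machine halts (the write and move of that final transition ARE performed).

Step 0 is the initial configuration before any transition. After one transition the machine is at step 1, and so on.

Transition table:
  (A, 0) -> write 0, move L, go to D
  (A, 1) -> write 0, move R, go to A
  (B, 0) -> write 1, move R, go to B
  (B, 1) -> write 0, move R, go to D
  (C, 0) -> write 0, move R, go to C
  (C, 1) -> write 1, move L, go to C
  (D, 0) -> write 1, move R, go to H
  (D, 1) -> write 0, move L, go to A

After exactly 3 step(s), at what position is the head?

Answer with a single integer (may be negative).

Step 1: in state A at pos 1, read 1 -> (A,1)->write 0,move R,goto A. Now: state=A, head=2, tape[-4..3]=01001000 (head:       ^)
Step 2: in state A at pos 2, read 0 -> (A,0)->write 0,move L,goto D. Now: state=D, head=1, tape[-4..3]=01001000 (head:      ^)
Step 3: in state D at pos 1, read 0 -> (D,0)->write 1,move R,goto H. Now: state=H, head=2, tape[-4..3]=01001100 (head:       ^)

Answer: 2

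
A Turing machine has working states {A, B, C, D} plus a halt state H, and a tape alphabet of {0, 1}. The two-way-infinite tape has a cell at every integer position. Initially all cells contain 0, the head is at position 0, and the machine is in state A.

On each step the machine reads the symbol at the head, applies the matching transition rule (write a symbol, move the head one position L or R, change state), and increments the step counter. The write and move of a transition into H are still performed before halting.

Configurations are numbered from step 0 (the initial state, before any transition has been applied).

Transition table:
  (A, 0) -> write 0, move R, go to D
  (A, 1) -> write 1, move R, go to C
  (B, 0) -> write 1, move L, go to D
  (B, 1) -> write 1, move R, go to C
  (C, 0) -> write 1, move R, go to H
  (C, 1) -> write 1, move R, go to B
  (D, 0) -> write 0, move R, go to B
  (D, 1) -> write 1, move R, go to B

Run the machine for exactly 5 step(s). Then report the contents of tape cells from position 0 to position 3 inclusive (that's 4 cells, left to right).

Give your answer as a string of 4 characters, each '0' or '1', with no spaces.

Step 1: in state A at pos 0, read 0 -> (A,0)->write 0,move R,goto D. Now: state=D, head=1, tape[-1..2]=0000 (head:   ^)
Step 2: in state D at pos 1, read 0 -> (D,0)->write 0,move R,goto B. Now: state=B, head=2, tape[-1..3]=00000 (head:    ^)
Step 3: in state B at pos 2, read 0 -> (B,0)->write 1,move L,goto D. Now: state=D, head=1, tape[-1..3]=00010 (head:   ^)
Step 4: in state D at pos 1, read 0 -> (D,0)->write 0,move R,goto B. Now: state=B, head=2, tape[-1..3]=00010 (head:    ^)
Step 5: in state B at pos 2, read 1 -> (B,1)->write 1,move R,goto C. Now: state=C, head=3, tape[-1..4]=000100 (head:     ^)

Answer: 0010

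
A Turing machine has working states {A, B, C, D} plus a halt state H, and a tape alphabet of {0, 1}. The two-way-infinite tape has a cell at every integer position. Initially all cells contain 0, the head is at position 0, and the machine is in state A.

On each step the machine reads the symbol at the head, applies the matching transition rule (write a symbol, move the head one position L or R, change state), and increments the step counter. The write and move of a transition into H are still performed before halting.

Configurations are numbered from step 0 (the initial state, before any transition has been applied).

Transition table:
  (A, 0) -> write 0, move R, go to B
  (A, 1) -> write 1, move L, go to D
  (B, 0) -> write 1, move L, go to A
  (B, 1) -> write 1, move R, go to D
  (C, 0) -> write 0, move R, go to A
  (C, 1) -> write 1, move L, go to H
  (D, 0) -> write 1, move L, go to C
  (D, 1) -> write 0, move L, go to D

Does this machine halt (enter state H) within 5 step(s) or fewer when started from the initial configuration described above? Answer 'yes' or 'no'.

Step 1: in state A at pos 0, read 0 -> (A,0)->write 0,move R,goto B. Now: state=B, head=1, tape[-1..2]=0000 (head:   ^)
Step 2: in state B at pos 1, read 0 -> (B,0)->write 1,move L,goto A. Now: state=A, head=0, tape[-1..2]=0010 (head:  ^)
Step 3: in state A at pos 0, read 0 -> (A,0)->write 0,move R,goto B. Now: state=B, head=1, tape[-1..2]=0010 (head:   ^)
Step 4: in state B at pos 1, read 1 -> (B,1)->write 1,move R,goto D. Now: state=D, head=2, tape[-1..3]=00100 (head:    ^)
Step 5: in state D at pos 2, read 0 -> (D,0)->write 1,move L,goto C. Now: state=C, head=1, tape[-1..3]=00110 (head:   ^)
After 5 step(s): state = C (not H) -> not halted within 5 -> no

Answer: no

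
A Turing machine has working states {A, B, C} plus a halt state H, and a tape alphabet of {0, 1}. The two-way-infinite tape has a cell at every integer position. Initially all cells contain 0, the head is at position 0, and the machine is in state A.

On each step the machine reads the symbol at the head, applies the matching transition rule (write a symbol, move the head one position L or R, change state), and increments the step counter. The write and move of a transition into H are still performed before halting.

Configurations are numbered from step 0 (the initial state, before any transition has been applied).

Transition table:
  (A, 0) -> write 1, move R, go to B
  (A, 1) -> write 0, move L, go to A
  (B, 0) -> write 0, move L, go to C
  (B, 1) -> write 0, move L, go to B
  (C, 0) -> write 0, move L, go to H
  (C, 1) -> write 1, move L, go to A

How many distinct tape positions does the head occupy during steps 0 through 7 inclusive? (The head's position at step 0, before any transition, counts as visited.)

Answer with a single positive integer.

Step 1: in state A at pos 0, read 0 -> (A,0)->write 1,move R,goto B. Now: state=B, head=1, tape[-1..2]=0100 (head:   ^)
Step 2: in state B at pos 1, read 0 -> (B,0)->write 0,move L,goto C. Now: state=C, head=0, tape[-1..2]=0100 (head:  ^)
Step 3: in state C at pos 0, read 1 -> (C,1)->write 1,move L,goto A. Now: state=A, head=-1, tape[-2..2]=00100 (head:  ^)
Step 4: in state A at pos -1, read 0 -> (A,0)->write 1,move R,goto B. Now: state=B, head=0, tape[-2..2]=01100 (head:   ^)
Step 5: in state B at pos 0, read 1 -> (B,1)->write 0,move L,goto B. Now: state=B, head=-1, tape[-2..2]=01000 (head:  ^)
Step 6: in state B at pos -1, read 1 -> (B,1)->write 0,move L,goto B. Now: state=B, head=-2, tape[-3..2]=000000 (head:  ^)
Step 7: in state B at pos -2, read 0 -> (B,0)->write 0,move L,goto C. Now: state=C, head=-3, tape[-4..2]=0000000 (head:  ^)
Head positions at steps 0..7: starting at 0, distinct positions visited = {-3, -2, -1, 0, 1} -> 5 position(s)

Answer: 5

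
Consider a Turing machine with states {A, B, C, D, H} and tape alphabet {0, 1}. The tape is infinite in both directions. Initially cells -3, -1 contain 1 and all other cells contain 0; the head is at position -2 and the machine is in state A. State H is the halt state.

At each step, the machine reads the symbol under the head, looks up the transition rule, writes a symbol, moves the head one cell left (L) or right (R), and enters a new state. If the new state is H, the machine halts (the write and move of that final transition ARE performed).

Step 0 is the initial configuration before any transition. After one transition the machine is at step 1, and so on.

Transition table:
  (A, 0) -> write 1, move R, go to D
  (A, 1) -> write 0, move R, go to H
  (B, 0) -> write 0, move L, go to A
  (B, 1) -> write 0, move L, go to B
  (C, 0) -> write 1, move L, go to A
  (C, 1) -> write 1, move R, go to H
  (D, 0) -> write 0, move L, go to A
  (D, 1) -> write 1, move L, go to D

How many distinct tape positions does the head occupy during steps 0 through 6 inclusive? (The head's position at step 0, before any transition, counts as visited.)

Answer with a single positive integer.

Answer: 5

Derivation:
Step 1: in state A at pos -2, read 0 -> (A,0)->write 1,move R,goto D. Now: state=D, head=-1, tape[-4..0]=01110 (head:    ^)
Step 2: in state D at pos -1, read 1 -> (D,1)->write 1,move L,goto D. Now: state=D, head=-2, tape[-4..0]=01110 (head:   ^)
Step 3: in state D at pos -2, read 1 -> (D,1)->write 1,move L,goto D. Now: state=D, head=-3, tape[-4..0]=01110 (head:  ^)
Step 4: in state D at pos -3, read 1 -> (D,1)->write 1,move L,goto D. Now: state=D, head=-4, tape[-5..0]=001110 (head:  ^)
Step 5: in state D at pos -4, read 0 -> (D,0)->write 0,move L,goto A. Now: state=A, head=-5, tape[-6..0]=0001110 (head:  ^)
Step 6: in state A at pos -5, read 0 -> (A,0)->write 1,move R,goto D. Now: state=D, head=-4, tape[-6..0]=0101110 (head:   ^)
Head positions at steps 0..6: starting at -2, distinct positions visited = {-5, -4, -3, -2, -1} -> 5 position(s)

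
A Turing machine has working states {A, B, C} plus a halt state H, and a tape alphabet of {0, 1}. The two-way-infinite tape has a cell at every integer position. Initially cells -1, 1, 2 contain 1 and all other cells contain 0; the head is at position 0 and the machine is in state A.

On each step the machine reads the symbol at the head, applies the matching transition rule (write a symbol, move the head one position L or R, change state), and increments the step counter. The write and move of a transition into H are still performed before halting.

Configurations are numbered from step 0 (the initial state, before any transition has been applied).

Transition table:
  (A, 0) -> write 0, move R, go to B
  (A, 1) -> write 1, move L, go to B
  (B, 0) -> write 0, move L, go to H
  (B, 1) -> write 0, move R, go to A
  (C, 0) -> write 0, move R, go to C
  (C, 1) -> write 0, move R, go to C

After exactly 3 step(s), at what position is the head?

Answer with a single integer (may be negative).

Answer: 1

Derivation:
Step 1: in state A at pos 0, read 0 -> (A,0)->write 0,move R,goto B. Now: state=B, head=1, tape[-2..3]=010110 (head:    ^)
Step 2: in state B at pos 1, read 1 -> (B,1)->write 0,move R,goto A. Now: state=A, head=2, tape[-2..3]=010010 (head:     ^)
Step 3: in state A at pos 2, read 1 -> (A,1)->write 1,move L,goto B. Now: state=B, head=1, tape[-2..3]=010010 (head:    ^)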